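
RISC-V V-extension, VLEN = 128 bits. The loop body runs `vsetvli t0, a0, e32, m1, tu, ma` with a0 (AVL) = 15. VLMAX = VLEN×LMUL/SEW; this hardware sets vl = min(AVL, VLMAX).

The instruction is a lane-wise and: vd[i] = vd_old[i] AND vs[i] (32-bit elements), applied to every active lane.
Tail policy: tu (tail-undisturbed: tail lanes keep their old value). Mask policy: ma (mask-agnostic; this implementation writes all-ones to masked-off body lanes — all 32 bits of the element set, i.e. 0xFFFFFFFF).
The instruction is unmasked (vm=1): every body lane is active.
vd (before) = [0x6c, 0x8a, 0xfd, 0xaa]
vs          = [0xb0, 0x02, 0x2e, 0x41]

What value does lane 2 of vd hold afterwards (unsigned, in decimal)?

VLMAX = VLEN×LMUL/SEW = 128×1/32 = 4
AVL=15 > VLMAX=4, so vl = 4
vd[0] and(0x6c,0xb0) -> 0x20
vd[1] and(0x8a,0x02) -> 0x02
vd[2] and(0xfd,0x2e) -> 0x2c
vd[3] and(0xaa,0x41) -> 0x00

vd[2] = 44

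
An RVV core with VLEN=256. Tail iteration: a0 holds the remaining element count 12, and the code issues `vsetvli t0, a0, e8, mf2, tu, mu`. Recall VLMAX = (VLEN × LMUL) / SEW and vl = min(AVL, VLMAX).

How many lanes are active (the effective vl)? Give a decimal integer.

VLMAX = VLEN×LMUL/SEW = 256×1/2/8 = 16
vl = min(AVL, VLMAX) = min(12, 16) = 12

vl = 12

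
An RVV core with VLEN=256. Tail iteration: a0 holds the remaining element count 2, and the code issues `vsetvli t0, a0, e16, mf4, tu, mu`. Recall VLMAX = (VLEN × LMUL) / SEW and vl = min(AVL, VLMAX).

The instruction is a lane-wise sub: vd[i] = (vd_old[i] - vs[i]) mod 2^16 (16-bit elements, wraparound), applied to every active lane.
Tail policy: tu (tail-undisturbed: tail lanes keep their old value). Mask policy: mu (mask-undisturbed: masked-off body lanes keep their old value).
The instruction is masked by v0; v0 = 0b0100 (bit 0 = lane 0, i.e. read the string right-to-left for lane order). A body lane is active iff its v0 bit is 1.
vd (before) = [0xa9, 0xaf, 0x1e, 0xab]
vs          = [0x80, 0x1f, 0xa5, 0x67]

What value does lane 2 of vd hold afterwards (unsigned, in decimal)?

lanes per group: 256·1/4/16 = 4
vl ← min(2, 4) = 2
vd[0] mask-off/keep -> 0xa9
vd[1] mask-off/keep -> 0xaf
vd[2] tail/keep -> 0x1e
vd[3] tail/keep -> 0xab

vd[2] = 30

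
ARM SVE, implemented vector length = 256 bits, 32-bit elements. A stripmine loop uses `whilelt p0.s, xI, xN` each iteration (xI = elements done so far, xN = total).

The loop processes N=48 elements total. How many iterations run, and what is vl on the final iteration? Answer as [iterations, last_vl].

[iterations, last_vl] = [6, 8]

lane count: 256 div 32 = 8
iterations = ceil(48/8) = 6; final-pass vl = 8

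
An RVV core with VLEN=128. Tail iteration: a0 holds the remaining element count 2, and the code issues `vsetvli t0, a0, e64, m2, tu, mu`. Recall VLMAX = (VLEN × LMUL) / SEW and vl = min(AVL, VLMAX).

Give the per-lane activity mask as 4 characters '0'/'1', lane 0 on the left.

predicate = 1100

lanes per group: 128·2/64 = 4
vl ← min(2, 4) = 2
bits (lane 0 leftmost): 1100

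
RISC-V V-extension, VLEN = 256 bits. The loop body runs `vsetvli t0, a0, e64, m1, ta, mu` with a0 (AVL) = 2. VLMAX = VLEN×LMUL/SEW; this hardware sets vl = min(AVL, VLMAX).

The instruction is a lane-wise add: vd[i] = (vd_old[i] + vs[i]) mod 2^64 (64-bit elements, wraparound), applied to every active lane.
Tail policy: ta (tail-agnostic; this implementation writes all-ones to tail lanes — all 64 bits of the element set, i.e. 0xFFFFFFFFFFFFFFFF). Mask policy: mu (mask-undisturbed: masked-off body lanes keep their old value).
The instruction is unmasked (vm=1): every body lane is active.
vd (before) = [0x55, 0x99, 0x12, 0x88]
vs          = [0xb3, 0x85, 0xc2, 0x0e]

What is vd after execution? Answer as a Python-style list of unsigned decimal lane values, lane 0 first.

VLMAX = VLEN×LMUL/SEW = 256×1/64 = 4
AVL=2 ≤ VLMAX=4, so vl = 2
[0] add(0x55,0xb3) = 0x108
[1] add(0x99,0x85) = 0x11e
[2] tail/ones = 0xffffffffffffffff
[3] tail/ones = 0xffffffffffffffff

vd = [264, 286, 18446744073709551615, 18446744073709551615]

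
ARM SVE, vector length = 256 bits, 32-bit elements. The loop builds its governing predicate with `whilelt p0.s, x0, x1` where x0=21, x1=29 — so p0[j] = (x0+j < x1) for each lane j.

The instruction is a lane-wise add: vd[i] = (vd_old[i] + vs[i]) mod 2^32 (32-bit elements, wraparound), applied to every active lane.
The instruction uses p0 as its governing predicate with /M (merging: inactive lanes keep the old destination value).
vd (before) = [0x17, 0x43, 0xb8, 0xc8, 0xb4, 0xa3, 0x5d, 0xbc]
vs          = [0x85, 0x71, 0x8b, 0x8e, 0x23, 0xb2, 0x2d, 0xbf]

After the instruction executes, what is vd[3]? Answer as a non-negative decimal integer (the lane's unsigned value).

256-bit reg / 32-bit elem → 8 lanes
active while 21+j < 29, i.e. j ∈ [0,8) capped at 8 ⇒ 8
lane  0: add(0x17,0x85) ⇒ 0x9c
lane  1: add(0x43,0x71) ⇒ 0xb4
lane  2: add(0xb8,0x8b) ⇒ 0x143
lane  3: add(0xc8,0x8e) ⇒ 0x156
lane  4: add(0xb4,0x23) ⇒ 0xd7
lane  5: add(0xa3,0xb2) ⇒ 0x155
lane  6: add(0x5d,0x2d) ⇒ 0x8a
lane  7: add(0xbc,0xbf) ⇒ 0x17b

vd[3] = 342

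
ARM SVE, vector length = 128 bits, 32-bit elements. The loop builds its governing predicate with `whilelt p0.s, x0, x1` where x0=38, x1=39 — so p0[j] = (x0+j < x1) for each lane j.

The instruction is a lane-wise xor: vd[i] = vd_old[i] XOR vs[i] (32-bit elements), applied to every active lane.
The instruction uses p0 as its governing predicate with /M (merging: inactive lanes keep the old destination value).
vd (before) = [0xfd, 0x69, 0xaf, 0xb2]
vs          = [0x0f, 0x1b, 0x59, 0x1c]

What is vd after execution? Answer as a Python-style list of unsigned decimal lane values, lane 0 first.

vd = [242, 105, 175, 178]

register lanes = 128/32 = 4
whilelt: lane j active iff 38+j < 39 → j < 1 → 1 active
lane  0: xor(0xfd,0x0f) ⇒ 0xf2
lane  1: tail/keep ⇒ 0x69
lane  2: tail/keep ⇒ 0xaf
lane  3: tail/keep ⇒ 0xb2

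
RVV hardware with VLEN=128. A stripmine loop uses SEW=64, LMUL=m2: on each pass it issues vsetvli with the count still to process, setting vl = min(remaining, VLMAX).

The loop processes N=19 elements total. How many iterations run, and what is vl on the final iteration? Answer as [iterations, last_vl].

lanes per group: 128·2/64 = 4
iterations = ceil(19/4) = 5; final-pass vl = 3

[iterations, last_vl] = [5, 3]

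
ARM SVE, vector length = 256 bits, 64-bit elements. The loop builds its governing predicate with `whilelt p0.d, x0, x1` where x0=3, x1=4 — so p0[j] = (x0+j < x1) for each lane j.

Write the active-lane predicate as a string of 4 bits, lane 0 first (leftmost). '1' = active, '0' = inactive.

register lanes = 256/64 = 4
p0[j] = (3+j < 4); true for j=0..0 → 1 lanes set
bits (lane 0 leftmost): 1000

predicate = 1000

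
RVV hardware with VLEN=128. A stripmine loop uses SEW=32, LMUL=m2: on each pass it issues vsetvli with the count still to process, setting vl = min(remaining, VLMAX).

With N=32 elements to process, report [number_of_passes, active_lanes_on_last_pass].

[iterations, last_vl] = [4, 8]

lanes per group: 128·2/32 = 8
N=32: ⌈32/8⌉ = 4 iters; last vl = 32 − 3×8 = 8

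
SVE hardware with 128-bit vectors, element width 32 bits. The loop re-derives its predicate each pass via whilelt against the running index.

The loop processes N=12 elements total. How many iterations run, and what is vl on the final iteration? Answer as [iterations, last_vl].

[iterations, last_vl] = [3, 4]

128-bit reg / 32-bit elem → 4 lanes
iterations = ceil(12/4) = 3; final-pass vl = 4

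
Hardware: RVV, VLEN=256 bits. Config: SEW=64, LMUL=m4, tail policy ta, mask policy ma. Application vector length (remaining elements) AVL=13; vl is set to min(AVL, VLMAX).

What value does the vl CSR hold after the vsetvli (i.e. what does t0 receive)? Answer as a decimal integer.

lanes per group: 256·4/64 = 16
vl ← min(13, 16) = 13

vl = 13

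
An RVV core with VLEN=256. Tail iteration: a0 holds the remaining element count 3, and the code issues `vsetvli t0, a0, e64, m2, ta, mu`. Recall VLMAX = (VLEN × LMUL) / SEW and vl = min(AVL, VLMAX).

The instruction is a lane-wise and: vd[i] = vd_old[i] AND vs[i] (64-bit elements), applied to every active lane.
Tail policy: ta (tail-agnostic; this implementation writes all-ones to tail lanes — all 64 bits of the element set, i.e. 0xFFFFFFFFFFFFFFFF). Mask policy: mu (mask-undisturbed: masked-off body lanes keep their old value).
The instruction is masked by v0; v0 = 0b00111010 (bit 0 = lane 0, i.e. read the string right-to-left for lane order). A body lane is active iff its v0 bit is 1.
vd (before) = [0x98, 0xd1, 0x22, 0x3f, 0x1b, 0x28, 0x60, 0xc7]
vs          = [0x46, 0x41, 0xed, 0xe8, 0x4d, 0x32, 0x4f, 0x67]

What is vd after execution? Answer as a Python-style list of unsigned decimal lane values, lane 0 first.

VLMAX = (256 × 2) / 64 = 8 lanes
vl = min(AVL, VLMAX) = min(3, 8) = 3
[0] mask-off/keep = 0x98
[1] and(0xd1,0x41) = 0x41
[2] mask-off/keep = 0x22
[3] tail/ones = 0xffffffffffffffff
[4] tail/ones = 0xffffffffffffffff
[5] tail/ones = 0xffffffffffffffff
[6] tail/ones = 0xffffffffffffffff
[7] tail/ones = 0xffffffffffffffff

vd = [152, 65, 34, 18446744073709551615, 18446744073709551615, 18446744073709551615, 18446744073709551615, 18446744073709551615]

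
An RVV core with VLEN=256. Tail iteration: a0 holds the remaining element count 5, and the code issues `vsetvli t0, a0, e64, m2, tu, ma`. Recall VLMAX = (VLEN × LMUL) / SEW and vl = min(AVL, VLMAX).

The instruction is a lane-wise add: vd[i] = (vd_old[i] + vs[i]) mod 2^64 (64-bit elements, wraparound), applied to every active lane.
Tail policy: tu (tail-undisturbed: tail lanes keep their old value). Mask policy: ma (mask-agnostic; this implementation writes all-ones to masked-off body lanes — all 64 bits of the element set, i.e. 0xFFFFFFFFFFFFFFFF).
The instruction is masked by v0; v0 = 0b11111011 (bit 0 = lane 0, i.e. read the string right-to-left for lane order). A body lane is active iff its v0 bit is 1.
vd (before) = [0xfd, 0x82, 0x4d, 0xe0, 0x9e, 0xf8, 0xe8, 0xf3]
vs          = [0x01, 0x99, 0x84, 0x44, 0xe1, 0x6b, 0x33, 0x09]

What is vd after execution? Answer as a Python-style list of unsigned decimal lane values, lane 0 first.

vd = [254, 283, 18446744073709551615, 292, 383, 248, 232, 243]

VLMAX = (256 × 2) / 64 = 8 lanes
vl ← min(5, 8) = 5
vd[0] add(0xfd,0x01) -> 0xfe
vd[1] add(0x82,0x99) -> 0x11b
vd[2] mask-off/ones -> 0xffffffffffffffff
vd[3] add(0xe0,0x44) -> 0x124
vd[4] add(0x9e,0xe1) -> 0x17f
vd[5] tail/keep -> 0xf8
vd[6] tail/keep -> 0xe8
vd[7] tail/keep -> 0xf3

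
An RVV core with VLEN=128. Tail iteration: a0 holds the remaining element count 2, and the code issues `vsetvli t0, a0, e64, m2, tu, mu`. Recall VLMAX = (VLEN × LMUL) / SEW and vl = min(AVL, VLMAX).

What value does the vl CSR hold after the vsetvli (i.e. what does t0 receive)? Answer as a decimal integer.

vl = 2

VLMAX = (128 × 2) / 64 = 4 lanes
vl ← min(2, 4) = 2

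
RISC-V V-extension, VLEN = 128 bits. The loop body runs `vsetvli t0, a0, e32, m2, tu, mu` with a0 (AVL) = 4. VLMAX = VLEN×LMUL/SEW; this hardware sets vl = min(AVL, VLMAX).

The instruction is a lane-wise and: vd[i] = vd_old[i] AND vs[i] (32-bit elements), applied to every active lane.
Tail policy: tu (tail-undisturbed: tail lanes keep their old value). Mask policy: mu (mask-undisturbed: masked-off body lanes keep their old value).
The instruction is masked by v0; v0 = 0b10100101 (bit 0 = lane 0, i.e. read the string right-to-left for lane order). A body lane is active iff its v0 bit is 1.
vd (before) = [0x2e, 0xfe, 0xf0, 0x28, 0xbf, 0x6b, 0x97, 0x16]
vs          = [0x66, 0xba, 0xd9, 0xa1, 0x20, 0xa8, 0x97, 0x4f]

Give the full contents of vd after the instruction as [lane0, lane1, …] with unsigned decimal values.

vd = [38, 254, 208, 40, 191, 107, 151, 22]

VLMAX = VLEN×LMUL/SEW = 128×2/32 = 8
vl = min(AVL, VLMAX) = min(4, 8) = 4
[0] and(0x2e,0x66) = 0x26
[1] mask-off/keep = 0xfe
[2] and(0xf0,0xd9) = 0xd0
[3] mask-off/keep = 0x28
[4] tail/keep = 0xbf
[5] tail/keep = 0x6b
[6] tail/keep = 0x97
[7] tail/keep = 0x16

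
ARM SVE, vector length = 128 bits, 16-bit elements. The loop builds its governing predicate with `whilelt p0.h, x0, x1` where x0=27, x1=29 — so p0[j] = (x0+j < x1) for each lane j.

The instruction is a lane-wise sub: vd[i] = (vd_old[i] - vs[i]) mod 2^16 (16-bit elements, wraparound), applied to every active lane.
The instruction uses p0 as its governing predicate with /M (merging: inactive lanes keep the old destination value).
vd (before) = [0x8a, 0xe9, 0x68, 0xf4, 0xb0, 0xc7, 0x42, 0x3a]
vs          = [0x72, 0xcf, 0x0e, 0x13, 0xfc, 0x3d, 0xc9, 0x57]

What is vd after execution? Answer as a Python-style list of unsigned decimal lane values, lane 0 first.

vd = [24, 26, 104, 244, 176, 199, 66, 58]

128-bit reg / 16-bit elem → 8 lanes
p0[j] = (27+j < 29); true for j=0..1 → 2 lanes set
lane  0: sub(0x8a,0x72) ⇒ 0x18
lane  1: sub(0xe9,0xcf) ⇒ 0x1a
lane  2: tail/keep ⇒ 0x68
lane  3: tail/keep ⇒ 0xf4
lane  4: tail/keep ⇒ 0xb0
lane  5: tail/keep ⇒ 0xc7
lane  6: tail/keep ⇒ 0x42
lane  7: tail/keep ⇒ 0x3a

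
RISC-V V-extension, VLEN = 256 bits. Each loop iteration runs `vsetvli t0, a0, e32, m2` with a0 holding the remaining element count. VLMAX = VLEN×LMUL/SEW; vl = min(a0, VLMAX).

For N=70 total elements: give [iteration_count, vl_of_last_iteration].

VLMAX = VLEN×LMUL/SEW = 256×2/32 = 16
70 elements at 16/iter → 5 passes, remainder 6 on the last

[iterations, last_vl] = [5, 6]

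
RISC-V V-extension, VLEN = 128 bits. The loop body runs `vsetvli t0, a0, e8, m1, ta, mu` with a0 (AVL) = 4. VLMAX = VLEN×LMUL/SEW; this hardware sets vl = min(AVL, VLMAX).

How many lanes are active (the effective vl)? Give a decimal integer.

VLMAX = (128 × 1) / 8 = 16 lanes
vl ← min(4, 16) = 4

vl = 4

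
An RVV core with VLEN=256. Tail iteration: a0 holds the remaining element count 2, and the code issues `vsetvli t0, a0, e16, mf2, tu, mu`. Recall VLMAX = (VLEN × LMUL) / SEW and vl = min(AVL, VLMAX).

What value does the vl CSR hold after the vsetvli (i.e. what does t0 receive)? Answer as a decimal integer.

vl = 2

lanes per group: 256·1/2/16 = 8
vl = min(AVL, VLMAX) = min(2, 8) = 2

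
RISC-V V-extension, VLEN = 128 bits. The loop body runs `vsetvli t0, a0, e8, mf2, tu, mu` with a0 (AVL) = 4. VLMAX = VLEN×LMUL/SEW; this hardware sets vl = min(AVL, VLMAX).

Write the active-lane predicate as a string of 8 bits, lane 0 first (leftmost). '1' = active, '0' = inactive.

predicate = 11110000

VLMAX = VLEN×LMUL/SEW = 128×1/2/8 = 8
AVL=4 ≤ VLMAX=8, so vl = 4
bits (lane 0 leftmost): 11110000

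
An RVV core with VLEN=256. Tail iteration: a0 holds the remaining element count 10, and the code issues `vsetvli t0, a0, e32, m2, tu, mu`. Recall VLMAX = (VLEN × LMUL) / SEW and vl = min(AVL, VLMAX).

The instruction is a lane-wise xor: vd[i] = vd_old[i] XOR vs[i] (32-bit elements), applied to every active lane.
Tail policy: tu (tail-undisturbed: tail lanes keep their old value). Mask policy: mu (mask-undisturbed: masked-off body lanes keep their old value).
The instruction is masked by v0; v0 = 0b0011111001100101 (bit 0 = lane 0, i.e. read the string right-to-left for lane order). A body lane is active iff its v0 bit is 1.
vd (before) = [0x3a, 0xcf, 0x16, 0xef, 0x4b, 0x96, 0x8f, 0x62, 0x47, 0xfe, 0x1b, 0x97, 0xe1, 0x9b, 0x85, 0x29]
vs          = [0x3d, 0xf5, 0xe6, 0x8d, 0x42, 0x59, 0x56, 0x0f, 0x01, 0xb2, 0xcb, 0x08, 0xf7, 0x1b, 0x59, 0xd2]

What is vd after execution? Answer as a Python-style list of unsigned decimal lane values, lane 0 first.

VLMAX = (256 × 2) / 32 = 16 lanes
vl ← min(10, 16) = 10
  i=0: xor(0x3a,0x3d) → 7
  i=1: mask-off/keep → 207
  i=2: xor(0x16,0xe6) → 240
  i=3: mask-off/keep → 239
  i=4: mask-off/keep → 75
  i=5: xor(0x96,0x59) → 207
  i=6: xor(0x8f,0x56) → 217
  i=7: mask-off/keep → 98
  i=8: mask-off/keep → 71
  i=9: xor(0xfe,0xb2) → 76
  i=10: tail/keep → 27
  i=11: tail/keep → 151
  i=12: tail/keep → 225
  i=13: tail/keep → 155
  i=14: tail/keep → 133
  i=15: tail/keep → 41

vd = [7, 207, 240, 239, 75, 207, 217, 98, 71, 76, 27, 151, 225, 155, 133, 41]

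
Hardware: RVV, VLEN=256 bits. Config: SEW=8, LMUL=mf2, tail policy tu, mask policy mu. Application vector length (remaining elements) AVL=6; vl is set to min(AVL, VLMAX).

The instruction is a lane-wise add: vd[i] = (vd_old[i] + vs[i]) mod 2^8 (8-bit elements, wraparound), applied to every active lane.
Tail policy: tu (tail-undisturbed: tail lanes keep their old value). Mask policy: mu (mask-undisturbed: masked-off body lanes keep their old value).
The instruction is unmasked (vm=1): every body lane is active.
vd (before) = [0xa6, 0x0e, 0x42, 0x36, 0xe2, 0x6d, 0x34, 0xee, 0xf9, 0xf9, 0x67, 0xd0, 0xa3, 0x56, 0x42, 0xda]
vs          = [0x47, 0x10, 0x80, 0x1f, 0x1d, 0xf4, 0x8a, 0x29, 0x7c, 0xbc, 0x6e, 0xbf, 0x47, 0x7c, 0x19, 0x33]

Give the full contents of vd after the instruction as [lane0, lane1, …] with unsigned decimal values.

VLMAX = VLEN×LMUL/SEW = 256×1/2/8 = 16
vl = min(AVL, VLMAX) = min(6, 16) = 6
  i=0: add(0xa6,0x47) → 237
  i=1: add(0x0e,0x10) → 30
  i=2: add(0x42,0x80) → 194
  i=3: add(0x36,0x1f) → 85
  i=4: add(0xe2,0x1d) → 255
  i=5: add(0x6d,0xf4) → 97
  i=6: tail/keep → 52
  i=7: tail/keep → 238
  i=8: tail/keep → 249
  i=9: tail/keep → 249
  i=10: tail/keep → 103
  i=11: tail/keep → 208
  i=12: tail/keep → 163
  i=13: tail/keep → 86
  i=14: tail/keep → 66
  i=15: tail/keep → 218

vd = [237, 30, 194, 85, 255, 97, 52, 238, 249, 249, 103, 208, 163, 86, 66, 218]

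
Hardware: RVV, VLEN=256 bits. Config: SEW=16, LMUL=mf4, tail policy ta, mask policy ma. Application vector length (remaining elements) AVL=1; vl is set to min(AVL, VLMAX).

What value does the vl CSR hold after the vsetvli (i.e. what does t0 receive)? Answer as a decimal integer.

vl = 1

lanes per group: 256·1/4/16 = 4
vl = min(AVL, VLMAX) = min(1, 4) = 1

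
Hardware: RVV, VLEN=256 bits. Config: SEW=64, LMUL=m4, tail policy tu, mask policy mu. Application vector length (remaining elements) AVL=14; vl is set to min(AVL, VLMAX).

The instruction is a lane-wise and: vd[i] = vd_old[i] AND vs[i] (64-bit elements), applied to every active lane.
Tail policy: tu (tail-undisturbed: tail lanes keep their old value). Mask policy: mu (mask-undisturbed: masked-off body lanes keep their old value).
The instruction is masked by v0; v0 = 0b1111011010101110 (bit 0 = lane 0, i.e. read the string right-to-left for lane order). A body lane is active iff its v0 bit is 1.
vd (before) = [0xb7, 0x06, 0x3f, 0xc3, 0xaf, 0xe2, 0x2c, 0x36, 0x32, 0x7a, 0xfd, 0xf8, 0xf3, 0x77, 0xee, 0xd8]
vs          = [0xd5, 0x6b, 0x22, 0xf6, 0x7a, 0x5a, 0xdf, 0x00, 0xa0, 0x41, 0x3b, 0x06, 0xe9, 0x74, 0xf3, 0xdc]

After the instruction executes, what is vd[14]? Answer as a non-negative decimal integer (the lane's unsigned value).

vd[14] = 238

VLMAX = (256 × 4) / 64 = 16 lanes
AVL=14 ≤ VLMAX=16, so vl = 14
  i=0: mask-off/keep → 183
  i=1: and(0x06,0x6b) → 2
  i=2: and(0x3f,0x22) → 34
  i=3: and(0xc3,0xf6) → 194
  i=4: mask-off/keep → 175
  i=5: and(0xe2,0x5a) → 66
  i=6: mask-off/keep → 44
  i=7: and(0x36,0x00) → 0
  i=8: mask-off/keep → 50
  i=9: and(0x7a,0x41) → 64
  i=10: and(0xfd,0x3b) → 57
  i=11: mask-off/keep → 248
  i=12: and(0xf3,0xe9) → 225
  i=13: and(0x77,0x74) → 116
  i=14: tail/keep → 238
  i=15: tail/keep → 216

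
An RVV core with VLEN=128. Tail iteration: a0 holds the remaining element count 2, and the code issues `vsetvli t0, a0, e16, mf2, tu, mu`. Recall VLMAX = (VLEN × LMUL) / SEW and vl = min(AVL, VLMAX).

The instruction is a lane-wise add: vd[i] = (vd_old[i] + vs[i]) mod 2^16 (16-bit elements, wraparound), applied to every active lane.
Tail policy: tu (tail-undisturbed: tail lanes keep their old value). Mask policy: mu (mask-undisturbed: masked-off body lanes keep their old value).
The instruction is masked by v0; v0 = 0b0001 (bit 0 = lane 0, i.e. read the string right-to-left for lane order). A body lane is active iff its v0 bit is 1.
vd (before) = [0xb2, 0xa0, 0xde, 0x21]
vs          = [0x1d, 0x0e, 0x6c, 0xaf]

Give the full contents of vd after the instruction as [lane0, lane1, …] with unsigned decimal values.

VLMAX = VLEN×LMUL/SEW = 128×1/2/16 = 4
vl = min(AVL, VLMAX) = min(2, 4) = 2
vd[0] add(0xb2,0x1d) -> 0xcf
vd[1] mask-off/keep -> 0xa0
vd[2] tail/keep -> 0xde
vd[3] tail/keep -> 0x21

vd = [207, 160, 222, 33]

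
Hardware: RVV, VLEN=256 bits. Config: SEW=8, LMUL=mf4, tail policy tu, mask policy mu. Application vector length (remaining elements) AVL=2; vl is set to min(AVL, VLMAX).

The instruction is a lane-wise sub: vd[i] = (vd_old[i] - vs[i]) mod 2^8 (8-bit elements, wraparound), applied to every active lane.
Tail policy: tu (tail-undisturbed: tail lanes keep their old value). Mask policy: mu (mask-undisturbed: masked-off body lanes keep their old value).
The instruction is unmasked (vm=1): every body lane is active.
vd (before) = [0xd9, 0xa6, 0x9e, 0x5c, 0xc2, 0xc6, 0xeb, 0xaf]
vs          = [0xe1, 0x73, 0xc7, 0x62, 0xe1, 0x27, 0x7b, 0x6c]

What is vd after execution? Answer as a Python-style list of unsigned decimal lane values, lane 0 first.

lanes per group: 256·1/4/8 = 8
AVL=2 ≤ VLMAX=8, so vl = 2
[0] sub(0xd9,0xe1) = 0xf8
[1] sub(0xa6,0x73) = 0x33
[2] tail/keep = 0x9e
[3] tail/keep = 0x5c
[4] tail/keep = 0xc2
[5] tail/keep = 0xc6
[6] tail/keep = 0xeb
[7] tail/keep = 0xaf

vd = [248, 51, 158, 92, 194, 198, 235, 175]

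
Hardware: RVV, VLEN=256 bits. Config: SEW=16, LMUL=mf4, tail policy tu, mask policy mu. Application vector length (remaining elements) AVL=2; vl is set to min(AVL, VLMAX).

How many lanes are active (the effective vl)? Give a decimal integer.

vl = 2

lanes per group: 256·1/4/16 = 4
vl = min(AVL, VLMAX) = min(2, 4) = 2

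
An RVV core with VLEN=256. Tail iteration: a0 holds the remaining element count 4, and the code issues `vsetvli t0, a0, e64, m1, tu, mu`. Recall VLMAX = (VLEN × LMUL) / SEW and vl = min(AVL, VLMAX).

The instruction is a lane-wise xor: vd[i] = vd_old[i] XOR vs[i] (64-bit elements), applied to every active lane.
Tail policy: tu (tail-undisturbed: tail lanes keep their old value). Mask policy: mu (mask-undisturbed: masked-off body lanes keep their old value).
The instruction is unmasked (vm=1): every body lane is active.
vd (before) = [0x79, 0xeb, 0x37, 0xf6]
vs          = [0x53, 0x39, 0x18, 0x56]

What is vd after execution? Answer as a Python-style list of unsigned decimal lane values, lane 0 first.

vd = [42, 210, 47, 160]

lanes per group: 256·1/64 = 4
AVL=4 ≤ VLMAX=4, so vl = 4
  i=0: xor(0x79,0x53) → 42
  i=1: xor(0xeb,0x39) → 210
  i=2: xor(0x37,0x18) → 47
  i=3: xor(0xf6,0x56) → 160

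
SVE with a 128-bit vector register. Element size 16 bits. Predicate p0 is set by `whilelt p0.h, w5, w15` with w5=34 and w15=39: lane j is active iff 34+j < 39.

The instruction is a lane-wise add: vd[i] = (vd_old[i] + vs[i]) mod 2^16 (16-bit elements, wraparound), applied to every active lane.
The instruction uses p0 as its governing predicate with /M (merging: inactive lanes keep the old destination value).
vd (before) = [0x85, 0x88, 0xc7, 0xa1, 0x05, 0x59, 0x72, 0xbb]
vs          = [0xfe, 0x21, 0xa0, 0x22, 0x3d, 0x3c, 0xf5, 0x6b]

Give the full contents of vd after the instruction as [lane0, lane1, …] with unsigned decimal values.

vd = [387, 169, 359, 195, 66, 89, 114, 187]

128-bit reg / 16-bit elem → 8 lanes
active while 34+j < 39, i.e. j ∈ [0,5) capped at 8 ⇒ 5
[0] add(0x85,0xfe) = 0x183
[1] add(0x88,0x21) = 0xa9
[2] add(0xc7,0xa0) = 0x167
[3] add(0xa1,0x22) = 0xc3
[4] add(0x05,0x3d) = 0x42
[5] tail/keep = 0x59
[6] tail/keep = 0x72
[7] tail/keep = 0xbb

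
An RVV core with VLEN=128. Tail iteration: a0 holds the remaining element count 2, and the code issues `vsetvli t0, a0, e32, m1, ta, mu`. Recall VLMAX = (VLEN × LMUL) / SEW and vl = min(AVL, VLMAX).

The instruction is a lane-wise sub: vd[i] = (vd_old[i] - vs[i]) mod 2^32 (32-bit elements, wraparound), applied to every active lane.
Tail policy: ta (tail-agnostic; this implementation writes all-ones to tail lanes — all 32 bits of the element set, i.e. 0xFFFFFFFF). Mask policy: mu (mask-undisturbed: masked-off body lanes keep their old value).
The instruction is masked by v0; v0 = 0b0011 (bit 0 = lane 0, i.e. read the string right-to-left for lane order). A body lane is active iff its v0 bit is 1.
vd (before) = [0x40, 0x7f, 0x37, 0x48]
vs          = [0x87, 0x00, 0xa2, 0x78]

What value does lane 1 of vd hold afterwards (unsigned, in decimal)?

vd[1] = 127

lanes per group: 128·1/32 = 4
AVL=2 ≤ VLMAX=4, so vl = 2
vd[0] sub(0x40,0x87) -> 0xffffffb9
vd[1] sub(0x7f,0x00) -> 0x7f
vd[2] tail/ones -> 0xffffffff
vd[3] tail/ones -> 0xffffffff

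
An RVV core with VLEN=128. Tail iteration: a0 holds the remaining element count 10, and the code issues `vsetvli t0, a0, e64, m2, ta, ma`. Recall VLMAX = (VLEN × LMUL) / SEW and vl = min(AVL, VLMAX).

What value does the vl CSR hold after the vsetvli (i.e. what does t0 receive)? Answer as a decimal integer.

lanes per group: 128·2/64 = 4
vl ← min(10, 4) = 4

vl = 4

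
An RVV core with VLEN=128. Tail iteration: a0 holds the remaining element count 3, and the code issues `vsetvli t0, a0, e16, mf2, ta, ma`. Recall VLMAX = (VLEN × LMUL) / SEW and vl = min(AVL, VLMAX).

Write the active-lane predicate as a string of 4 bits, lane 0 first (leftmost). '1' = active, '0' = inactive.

VLMAX = (128 × 1/2) / 16 = 4 lanes
AVL=3 ≤ VLMAX=4, so vl = 3
bits (lane 0 leftmost): 1110

predicate = 1110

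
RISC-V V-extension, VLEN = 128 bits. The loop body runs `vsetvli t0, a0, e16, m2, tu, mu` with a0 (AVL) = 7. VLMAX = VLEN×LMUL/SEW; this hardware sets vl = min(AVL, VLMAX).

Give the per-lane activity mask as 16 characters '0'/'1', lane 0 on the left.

VLMAX = (128 × 2) / 16 = 16 lanes
AVL=7 ≤ VLMAX=16, so vl = 7
bits (lane 0 leftmost): 1111111000000000

predicate = 1111111000000000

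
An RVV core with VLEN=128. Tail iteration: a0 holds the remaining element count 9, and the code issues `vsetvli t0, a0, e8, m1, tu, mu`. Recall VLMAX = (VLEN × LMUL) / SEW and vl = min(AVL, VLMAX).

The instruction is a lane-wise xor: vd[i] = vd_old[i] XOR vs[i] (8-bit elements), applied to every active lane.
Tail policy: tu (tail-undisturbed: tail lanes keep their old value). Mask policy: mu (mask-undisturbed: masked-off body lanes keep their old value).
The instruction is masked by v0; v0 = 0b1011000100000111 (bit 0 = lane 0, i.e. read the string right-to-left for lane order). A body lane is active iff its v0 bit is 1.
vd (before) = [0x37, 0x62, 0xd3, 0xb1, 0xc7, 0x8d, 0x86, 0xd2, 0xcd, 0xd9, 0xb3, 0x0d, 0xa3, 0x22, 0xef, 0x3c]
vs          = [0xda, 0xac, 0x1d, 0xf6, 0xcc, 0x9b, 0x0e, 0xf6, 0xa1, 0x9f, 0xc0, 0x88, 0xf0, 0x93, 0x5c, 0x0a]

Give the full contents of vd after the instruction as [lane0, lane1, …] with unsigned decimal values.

VLMAX = (128 × 1) / 8 = 16 lanes
vl ← min(9, 16) = 9
vd[0] xor(0x37,0xda) -> 0xed
vd[1] xor(0x62,0xac) -> 0xce
vd[2] xor(0xd3,0x1d) -> 0xce
vd[3] mask-off/keep -> 0xb1
vd[4] mask-off/keep -> 0xc7
vd[5] mask-off/keep -> 0x8d
vd[6] mask-off/keep -> 0x86
vd[7] mask-off/keep -> 0xd2
vd[8] xor(0xcd,0xa1) -> 0x6c
vd[9] tail/keep -> 0xd9
vd[10] tail/keep -> 0xb3
vd[11] tail/keep -> 0x0d
vd[12] tail/keep -> 0xa3
vd[13] tail/keep -> 0x22
vd[14] tail/keep -> 0xef
vd[15] tail/keep -> 0x3c

vd = [237, 206, 206, 177, 199, 141, 134, 210, 108, 217, 179, 13, 163, 34, 239, 60]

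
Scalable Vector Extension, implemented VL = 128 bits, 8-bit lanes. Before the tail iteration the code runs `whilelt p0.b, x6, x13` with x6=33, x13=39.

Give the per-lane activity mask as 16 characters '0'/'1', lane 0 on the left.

predicate = 1111110000000000

lane count: 128 div 8 = 16
active while 33+j < 39, i.e. j ∈ [0,6) capped at 16 ⇒ 6
bits (lane 0 leftmost): 1111110000000000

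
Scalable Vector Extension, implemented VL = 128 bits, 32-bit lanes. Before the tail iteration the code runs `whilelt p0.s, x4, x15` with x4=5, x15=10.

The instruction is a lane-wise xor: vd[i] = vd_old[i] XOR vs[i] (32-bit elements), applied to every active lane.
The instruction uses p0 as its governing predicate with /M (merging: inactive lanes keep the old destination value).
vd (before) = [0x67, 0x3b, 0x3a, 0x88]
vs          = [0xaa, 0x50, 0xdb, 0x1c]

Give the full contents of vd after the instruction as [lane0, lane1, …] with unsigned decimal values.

128-bit reg / 32-bit elem → 4 lanes
active while 5+j < 10, i.e. j ∈ [0,5) capped at 4 ⇒ 4
[0] xor(0x67,0xaa) = 0xcd
[1] xor(0x3b,0x50) = 0x6b
[2] xor(0x3a,0xdb) = 0xe1
[3] xor(0x88,0x1c) = 0x94

vd = [205, 107, 225, 148]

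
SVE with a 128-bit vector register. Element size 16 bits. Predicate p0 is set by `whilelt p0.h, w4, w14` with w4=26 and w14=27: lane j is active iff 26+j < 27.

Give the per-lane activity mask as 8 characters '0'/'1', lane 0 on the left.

register lanes = 128/16 = 8
p0[j] = (26+j < 27); true for j=0..0 → 1 lanes set
bits (lane 0 leftmost): 10000000

predicate = 10000000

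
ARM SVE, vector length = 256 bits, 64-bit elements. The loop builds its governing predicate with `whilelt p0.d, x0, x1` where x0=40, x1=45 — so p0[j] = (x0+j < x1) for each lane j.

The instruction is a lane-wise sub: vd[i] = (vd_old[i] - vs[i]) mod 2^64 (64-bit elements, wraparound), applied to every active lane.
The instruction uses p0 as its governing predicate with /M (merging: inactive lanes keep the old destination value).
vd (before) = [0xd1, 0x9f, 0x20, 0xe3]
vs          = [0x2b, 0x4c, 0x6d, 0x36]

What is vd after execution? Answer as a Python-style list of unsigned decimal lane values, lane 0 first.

vd = [166, 83, 18446744073709551539, 173]

256-bit reg / 64-bit elem → 4 lanes
whilelt: lane j active iff 40+j < 45 → j < 5 → 4 active
lane  0: sub(0xd1,0x2b) ⇒ 0xa6
lane  1: sub(0x9f,0x4c) ⇒ 0x53
lane  2: sub(0x20,0x6d) ⇒ 0xffffffffffffffb3
lane  3: sub(0xe3,0x36) ⇒ 0xad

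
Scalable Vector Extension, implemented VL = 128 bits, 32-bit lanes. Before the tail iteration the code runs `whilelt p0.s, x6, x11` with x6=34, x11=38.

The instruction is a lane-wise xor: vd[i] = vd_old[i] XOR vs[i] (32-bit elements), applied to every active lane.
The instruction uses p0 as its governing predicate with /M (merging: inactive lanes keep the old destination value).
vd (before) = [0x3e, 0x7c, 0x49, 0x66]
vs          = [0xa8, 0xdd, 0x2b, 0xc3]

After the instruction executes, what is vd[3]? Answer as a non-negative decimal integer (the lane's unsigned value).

vd[3] = 165

128-bit reg / 32-bit elem → 4 lanes
active while 34+j < 38, i.e. j ∈ [0,4) capped at 4 ⇒ 4
  i=0: xor(0x3e,0xa8) → 150
  i=1: xor(0x7c,0xdd) → 161
  i=2: xor(0x49,0x2b) → 98
  i=3: xor(0x66,0xc3) → 165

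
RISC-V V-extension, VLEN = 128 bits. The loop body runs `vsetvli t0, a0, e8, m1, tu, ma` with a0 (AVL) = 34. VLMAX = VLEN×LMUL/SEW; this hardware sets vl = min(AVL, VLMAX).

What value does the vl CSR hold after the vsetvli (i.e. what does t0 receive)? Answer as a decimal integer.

vl = 16

VLMAX = (128 × 1) / 8 = 16 lanes
vl ← min(34, 16) = 16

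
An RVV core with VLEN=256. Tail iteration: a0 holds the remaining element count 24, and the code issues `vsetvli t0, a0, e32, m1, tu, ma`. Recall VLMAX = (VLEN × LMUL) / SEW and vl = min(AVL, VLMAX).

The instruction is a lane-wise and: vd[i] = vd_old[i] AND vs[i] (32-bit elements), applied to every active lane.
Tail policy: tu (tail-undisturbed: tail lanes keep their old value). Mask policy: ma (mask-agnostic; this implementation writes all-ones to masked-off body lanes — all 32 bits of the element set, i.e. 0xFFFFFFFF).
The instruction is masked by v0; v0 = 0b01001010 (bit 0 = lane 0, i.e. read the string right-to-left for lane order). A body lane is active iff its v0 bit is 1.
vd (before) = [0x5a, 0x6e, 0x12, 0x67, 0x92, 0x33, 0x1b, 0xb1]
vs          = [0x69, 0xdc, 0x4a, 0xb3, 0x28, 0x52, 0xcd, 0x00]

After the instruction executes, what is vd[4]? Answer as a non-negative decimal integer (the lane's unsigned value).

VLMAX = VLEN×LMUL/SEW = 256×1/32 = 8
vl ← min(24, 8) = 8
lane  0: mask-off/ones ⇒ 0xffffffff
lane  1: and(0x6e,0xdc) ⇒ 0x4c
lane  2: mask-off/ones ⇒ 0xffffffff
lane  3: and(0x67,0xb3) ⇒ 0x23
lane  4: mask-off/ones ⇒ 0xffffffff
lane  5: mask-off/ones ⇒ 0xffffffff
lane  6: and(0x1b,0xcd) ⇒ 0x09
lane  7: mask-off/ones ⇒ 0xffffffff

vd[4] = 4294967295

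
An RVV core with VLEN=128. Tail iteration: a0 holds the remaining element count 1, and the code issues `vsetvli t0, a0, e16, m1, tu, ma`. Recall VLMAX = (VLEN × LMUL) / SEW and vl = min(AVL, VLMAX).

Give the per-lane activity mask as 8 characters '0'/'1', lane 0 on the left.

predicate = 10000000

VLMAX = (128 × 1) / 16 = 8 lanes
vl = min(AVL, VLMAX) = min(1, 8) = 1
bits (lane 0 leftmost): 10000000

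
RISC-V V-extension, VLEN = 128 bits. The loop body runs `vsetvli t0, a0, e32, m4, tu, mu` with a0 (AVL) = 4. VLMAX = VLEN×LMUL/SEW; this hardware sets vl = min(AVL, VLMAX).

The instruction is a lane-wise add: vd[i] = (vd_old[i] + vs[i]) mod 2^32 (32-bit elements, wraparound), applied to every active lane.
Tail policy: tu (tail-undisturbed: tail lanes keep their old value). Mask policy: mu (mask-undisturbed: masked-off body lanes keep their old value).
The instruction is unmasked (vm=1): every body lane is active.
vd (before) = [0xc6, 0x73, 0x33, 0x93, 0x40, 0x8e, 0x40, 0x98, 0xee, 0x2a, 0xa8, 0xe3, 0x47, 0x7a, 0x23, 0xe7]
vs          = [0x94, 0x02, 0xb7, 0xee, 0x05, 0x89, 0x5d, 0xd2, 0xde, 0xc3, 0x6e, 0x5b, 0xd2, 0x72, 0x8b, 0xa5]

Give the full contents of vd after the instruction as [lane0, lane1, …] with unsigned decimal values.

vd = [346, 117, 234, 385, 64, 142, 64, 152, 238, 42, 168, 227, 71, 122, 35, 231]

VLMAX = (128 × 4) / 32 = 16 lanes
vl = min(AVL, VLMAX) = min(4, 16) = 4
  i=0: add(0xc6,0x94) → 346
  i=1: add(0x73,0x02) → 117
  i=2: add(0x33,0xb7) → 234
  i=3: add(0x93,0xee) → 385
  i=4: tail/keep → 64
  i=5: tail/keep → 142
  i=6: tail/keep → 64
  i=7: tail/keep → 152
  i=8: tail/keep → 238
  i=9: tail/keep → 42
  i=10: tail/keep → 168
  i=11: tail/keep → 227
  i=12: tail/keep → 71
  i=13: tail/keep → 122
  i=14: tail/keep → 35
  i=15: tail/keep → 231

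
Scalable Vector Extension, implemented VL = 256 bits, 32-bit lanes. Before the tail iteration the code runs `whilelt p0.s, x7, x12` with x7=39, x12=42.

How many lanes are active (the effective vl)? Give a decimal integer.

vl = 3

256-bit reg / 32-bit elem → 8 lanes
whilelt: lane j active iff 39+j < 42 → j < 3 → 3 active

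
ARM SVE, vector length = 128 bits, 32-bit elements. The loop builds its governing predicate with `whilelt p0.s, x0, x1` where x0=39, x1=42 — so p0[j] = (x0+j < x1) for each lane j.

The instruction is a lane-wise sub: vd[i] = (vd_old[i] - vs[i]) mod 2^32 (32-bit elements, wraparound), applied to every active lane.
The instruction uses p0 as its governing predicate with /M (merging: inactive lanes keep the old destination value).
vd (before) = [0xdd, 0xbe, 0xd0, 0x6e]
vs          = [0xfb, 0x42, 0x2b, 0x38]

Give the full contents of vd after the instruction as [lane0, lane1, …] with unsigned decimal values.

vd = [4294967266, 124, 165, 110]

128-bit reg / 32-bit elem → 4 lanes
p0[j] = (39+j < 42); true for j=0..2 → 3 lanes set
lane  0: sub(0xdd,0xfb) ⇒ 0xffffffe2
lane  1: sub(0xbe,0x42) ⇒ 0x7c
lane  2: sub(0xd0,0x2b) ⇒ 0xa5
lane  3: tail/keep ⇒ 0x6e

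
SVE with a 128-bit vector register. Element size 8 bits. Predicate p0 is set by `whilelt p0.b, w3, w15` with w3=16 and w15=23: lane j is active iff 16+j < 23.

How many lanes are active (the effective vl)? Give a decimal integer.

vl = 7

128-bit reg / 8-bit elem → 16 lanes
p0[j] = (16+j < 23); true for j=0..6 → 7 lanes set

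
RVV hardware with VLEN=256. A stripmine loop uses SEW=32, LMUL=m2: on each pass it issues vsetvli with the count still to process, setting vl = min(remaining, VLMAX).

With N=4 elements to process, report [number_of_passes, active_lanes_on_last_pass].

[iterations, last_vl] = [1, 4]

lanes per group: 256·2/32 = 16
N=4: ⌈4/16⌉ = 1 iters; last vl = 4 − 0×16 = 4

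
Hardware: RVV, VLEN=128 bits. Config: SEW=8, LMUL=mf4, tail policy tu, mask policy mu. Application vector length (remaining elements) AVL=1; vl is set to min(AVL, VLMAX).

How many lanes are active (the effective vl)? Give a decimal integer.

VLMAX = (128 × 1/4) / 8 = 4 lanes
vl = min(AVL, VLMAX) = min(1, 4) = 1

vl = 1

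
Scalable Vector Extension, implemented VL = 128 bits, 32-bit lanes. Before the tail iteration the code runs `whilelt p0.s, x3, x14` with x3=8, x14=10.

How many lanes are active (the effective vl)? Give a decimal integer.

vl = 2

register lanes = 128/32 = 4
active while 8+j < 10, i.e. j ∈ [0,2) capped at 4 ⇒ 2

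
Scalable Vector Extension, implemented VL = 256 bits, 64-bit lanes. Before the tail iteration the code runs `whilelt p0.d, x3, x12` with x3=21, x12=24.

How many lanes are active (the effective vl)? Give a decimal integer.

register lanes = 256/64 = 4
whilelt: lane j active iff 21+j < 24 → j < 3 → 3 active

vl = 3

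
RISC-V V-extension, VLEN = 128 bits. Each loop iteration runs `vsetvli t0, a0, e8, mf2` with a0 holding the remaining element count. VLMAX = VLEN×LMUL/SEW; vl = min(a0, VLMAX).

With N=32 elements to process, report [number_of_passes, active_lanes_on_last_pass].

VLMAX = VLEN×LMUL/SEW = 128×1/2/8 = 8
32 elements at 8/iter → 4 passes, remainder 8 on the last

[iterations, last_vl] = [4, 8]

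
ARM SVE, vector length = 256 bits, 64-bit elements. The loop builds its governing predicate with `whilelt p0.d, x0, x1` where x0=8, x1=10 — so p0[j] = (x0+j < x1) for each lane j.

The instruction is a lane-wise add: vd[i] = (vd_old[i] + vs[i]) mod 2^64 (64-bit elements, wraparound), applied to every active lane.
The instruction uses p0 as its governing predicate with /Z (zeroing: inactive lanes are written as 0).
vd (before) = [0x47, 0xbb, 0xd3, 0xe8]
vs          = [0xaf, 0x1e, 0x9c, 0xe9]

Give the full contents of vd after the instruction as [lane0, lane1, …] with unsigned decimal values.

256-bit reg / 64-bit elem → 4 lanes
active while 8+j < 10, i.e. j ∈ [0,2) capped at 4 ⇒ 2
lane  0: add(0x47,0xaf) ⇒ 0xf6
lane  1: add(0xbb,0x1e) ⇒ 0xd9
lane  2: tail/zero ⇒ 0x00
lane  3: tail/zero ⇒ 0x00

vd = [246, 217, 0, 0]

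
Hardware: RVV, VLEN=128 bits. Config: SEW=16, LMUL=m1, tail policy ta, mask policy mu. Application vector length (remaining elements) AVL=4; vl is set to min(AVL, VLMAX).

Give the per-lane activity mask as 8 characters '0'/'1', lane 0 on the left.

VLMAX = VLEN×LMUL/SEW = 128×1/16 = 8
AVL=4 ≤ VLMAX=8, so vl = 4
bits (lane 0 leftmost): 11110000

predicate = 11110000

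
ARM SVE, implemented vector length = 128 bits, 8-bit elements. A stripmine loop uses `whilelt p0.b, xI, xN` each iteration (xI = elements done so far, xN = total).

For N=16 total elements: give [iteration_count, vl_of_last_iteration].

register lanes = 128/8 = 16
16 elements at 16/iter → 1 passes, remainder 16 on the last

[iterations, last_vl] = [1, 16]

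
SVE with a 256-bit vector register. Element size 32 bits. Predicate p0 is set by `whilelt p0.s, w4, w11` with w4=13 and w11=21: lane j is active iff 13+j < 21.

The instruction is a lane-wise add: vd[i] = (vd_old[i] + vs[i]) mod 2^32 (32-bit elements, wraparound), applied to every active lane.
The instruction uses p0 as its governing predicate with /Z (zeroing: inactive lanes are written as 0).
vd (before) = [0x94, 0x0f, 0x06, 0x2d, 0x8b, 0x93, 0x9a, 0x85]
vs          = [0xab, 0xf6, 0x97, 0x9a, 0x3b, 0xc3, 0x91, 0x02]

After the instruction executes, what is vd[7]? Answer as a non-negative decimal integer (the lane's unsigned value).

register lanes = 256/32 = 8
whilelt: lane j active iff 13+j < 21 → j < 8 → 8 active
[0] add(0x94,0xab) = 0x13f
[1] add(0x0f,0xf6) = 0x105
[2] add(0x06,0x97) = 0x9d
[3] add(0x2d,0x9a) = 0xc7
[4] add(0x8b,0x3b) = 0xc6
[5] add(0x93,0xc3) = 0x156
[6] add(0x9a,0x91) = 0x12b
[7] add(0x85,0x02) = 0x87

vd[7] = 135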